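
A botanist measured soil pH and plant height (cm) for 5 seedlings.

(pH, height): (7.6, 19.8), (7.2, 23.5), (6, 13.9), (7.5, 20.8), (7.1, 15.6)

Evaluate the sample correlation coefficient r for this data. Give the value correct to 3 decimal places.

0.716

n = 5, Σx = 35.4, Σy = 93.6, Σx² = 252.26, Σy² = 1813.5, Σxy = 669.84
nΣxy − ΣxΣy = 3349.2 − 3313.44 = 35.76
nΣx² − (Σx)² = 1261.3 − 1253.16 = 8.14; nΣy² − (Σy)² = 9067.5 − 8760.96 = 306.54
r = 35.76 / √(8.14 × 306.54) = 35.76 / 49.9523 ≈ 0.716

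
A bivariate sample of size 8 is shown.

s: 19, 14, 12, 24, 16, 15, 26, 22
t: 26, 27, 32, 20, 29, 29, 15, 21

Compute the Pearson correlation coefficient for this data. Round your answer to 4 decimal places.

-0.9625

n = 8, Σs = 148, Σt = 199, Σs² = 2918, Σt² = 5177, Σst = 3487
nΣst − ΣsΣt = 27896 − 29452 = -1556
nΣs² − (Σs)² = 23344 − 21904 = 1440; nΣt² − (Σt)² = 41416 − 39601 = 1815
r = -1556 / √(1440 × 1815) = -1556 / 1616.6632 ≈ -0.9625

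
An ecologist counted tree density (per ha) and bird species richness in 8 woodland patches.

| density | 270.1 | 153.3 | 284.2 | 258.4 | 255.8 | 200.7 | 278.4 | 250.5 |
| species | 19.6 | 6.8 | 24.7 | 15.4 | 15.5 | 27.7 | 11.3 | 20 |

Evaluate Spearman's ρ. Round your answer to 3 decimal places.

Rank density: 6, 1, 8, 5, 4, 2, 7, 3
Rank species: 5, 1, 7, 3, 4, 8, 2, 6
d = rank(density) − rank(species): 1, 0, 1, 2, 0, -6, 5, -3; Σd² = 76
ρ = 1 − 6Σd² / [n(n²−1)] = 1 − 6×76 / (8×63) = 1 − 456/504 ≈ 0.095

0.095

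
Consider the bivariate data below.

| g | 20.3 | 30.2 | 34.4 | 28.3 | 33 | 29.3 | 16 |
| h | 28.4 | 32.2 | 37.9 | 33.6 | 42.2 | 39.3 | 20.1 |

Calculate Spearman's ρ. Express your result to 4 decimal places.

0.7500

Rank g: 2, 5, 7, 3, 6, 4, 1
Rank h: 2, 3, 5, 4, 7, 6, 1
d = rank(g) − rank(h): 0, 2, 2, -1, -1, -2, 0; Σd² = 14
ρ = 1 − 6Σd² / [n(n²−1)] = 1 − 6×14 / (7×48) = 1 − 84/336 ≈ 0.7500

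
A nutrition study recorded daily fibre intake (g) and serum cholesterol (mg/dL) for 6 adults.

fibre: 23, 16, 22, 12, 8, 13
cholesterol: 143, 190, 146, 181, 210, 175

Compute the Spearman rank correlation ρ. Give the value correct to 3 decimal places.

-0.829

Rank fibre: 6, 4, 5, 2, 1, 3
Rank cholesterol: 1, 5, 2, 4, 6, 3
d = rank(fibre) − rank(cholesterol): 5, -1, 3, -2, -5, 0; Σd² = 64
ρ = 1 − 6Σd² / [n(n²−1)] = 1 − 6×64 / (6×35) = 1 − 384/210 ≈ -0.829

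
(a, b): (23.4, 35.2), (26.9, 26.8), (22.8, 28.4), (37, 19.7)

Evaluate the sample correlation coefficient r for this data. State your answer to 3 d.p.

-0.873

n = 4, Σa = 110.1, Σb = 110.1, Σa² = 3160.01, Σb² = 3151.93, Σab = 2921.02
nΣab − ΣaΣb = 11684.08 − 12122.01 = -437.93
nΣa² − (Σa)² = 12640.04 − 12122.01 = 518.03; nΣb² − (Σb)² = 12607.72 − 12122.01 = 485.71
r = -437.93 / √(518.03 × 485.71) = -437.93 / 501.6098 ≈ -0.873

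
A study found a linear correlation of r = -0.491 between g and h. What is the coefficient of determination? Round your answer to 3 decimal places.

0.241

r² = (-0.491)² = 0.241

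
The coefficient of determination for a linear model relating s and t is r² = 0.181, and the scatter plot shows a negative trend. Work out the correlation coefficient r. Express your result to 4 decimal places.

|r| = √0.181 = 0.4254
The association is negative, so r = −0.4254.

-0.4254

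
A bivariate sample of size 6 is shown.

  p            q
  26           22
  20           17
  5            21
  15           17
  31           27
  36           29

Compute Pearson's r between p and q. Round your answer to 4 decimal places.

0.7276

n = 6, Σp = 133, Σq = 133, Σp² = 3583, Σq² = 3073, Σpq = 3153
nΣpq − ΣpΣq = 18918 − 17689 = 1229
nΣp² − (Σp)² = 21498 − 17689 = 3809; nΣq² − (Σq)² = 18438 − 17689 = 749
r = 1229 / √(3809 × 749) = 1229 / 1689.0651 ≈ 0.7276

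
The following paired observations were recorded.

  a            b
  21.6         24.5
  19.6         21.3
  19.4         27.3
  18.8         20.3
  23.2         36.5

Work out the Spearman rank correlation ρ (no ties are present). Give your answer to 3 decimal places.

Rank a: 4, 3, 2, 1, 5
Rank b: 3, 2, 4, 1, 5
d = rank(a) − rank(b): 1, 1, -2, 0, 0; Σd² = 6
ρ = 1 − 6Σd² / [n(n²−1)] = 1 − 6×6 / (5×24) = 1 − 36/120 ≈ 0.700

0.700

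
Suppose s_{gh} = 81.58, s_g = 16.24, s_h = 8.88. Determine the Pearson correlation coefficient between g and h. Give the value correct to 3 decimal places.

0.566

r = Cov(g,h) / (s_g · s_h) = 81.58 / (16.24 × 8.88)
  = 81.58 / 144.2112 ≈ 0.566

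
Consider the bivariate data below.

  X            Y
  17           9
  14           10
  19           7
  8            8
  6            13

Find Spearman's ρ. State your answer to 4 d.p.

Rank X: 4, 3, 5, 2, 1
Rank Y: 3, 4, 1, 2, 5
d = rank(X) − rank(Y): 1, -1, 4, 0, -4; Σd² = 34
ρ = 1 − 6Σd² / [n(n²−1)] = 1 − 6×34 / (5×24) = 1 − 204/120 ≈ -0.7000

-0.7000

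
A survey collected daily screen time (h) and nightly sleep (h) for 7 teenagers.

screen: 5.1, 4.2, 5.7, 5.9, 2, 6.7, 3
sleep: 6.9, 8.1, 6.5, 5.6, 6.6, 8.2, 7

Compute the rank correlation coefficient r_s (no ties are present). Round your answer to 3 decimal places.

Rank screen: 4, 3, 5, 6, 1, 7, 2
Rank sleep: 4, 6, 2, 1, 3, 7, 5
d = rank(screen) − rank(sleep): 0, -3, 3, 5, -2, 0, -3; Σd² = 56
ρ = 1 − 6Σd² / [n(n²−1)] = 1 − 6×56 / (7×48) = 1 − 336/336 ≈ 0.000

0.000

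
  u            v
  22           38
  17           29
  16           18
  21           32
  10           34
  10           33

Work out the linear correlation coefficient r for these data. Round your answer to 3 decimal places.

0.084

n = 6, Σu = 96, Σv = 184, Σu² = 1670, Σv² = 5878, Σuv = 2959
nΣuv − ΣuΣv = 17754 − 17664 = 90
nΣu² − (Σu)² = 10020 − 9216 = 804; nΣv² − (Σv)² = 35268 − 33856 = 1412
r = 90 / √(804 × 1412) = 90 / 1065.4802 ≈ 0.084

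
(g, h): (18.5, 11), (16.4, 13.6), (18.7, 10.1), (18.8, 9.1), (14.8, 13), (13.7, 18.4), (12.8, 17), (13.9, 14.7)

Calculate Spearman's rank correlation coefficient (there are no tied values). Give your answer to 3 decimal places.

-0.952

Rank g: 6, 5, 7, 8, 4, 2, 1, 3
Rank h: 3, 5, 2, 1, 4, 8, 7, 6
d = rank(g) − rank(h): 3, 0, 5, 7, 0, -6, -6, -3; Σd² = 164
ρ = 1 − 6Σd² / [n(n²−1)] = 1 − 6×164 / (8×63) = 1 − 984/504 ≈ -0.952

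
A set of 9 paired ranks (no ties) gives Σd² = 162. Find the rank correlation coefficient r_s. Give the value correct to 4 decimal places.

-0.3500

ρ = 1 − 6Σd² / [n(n²−1)] = 1 − 6×162 / (9×80)
  = 1 − 972/720 = 1 − 1.35000 ≈ -0.3500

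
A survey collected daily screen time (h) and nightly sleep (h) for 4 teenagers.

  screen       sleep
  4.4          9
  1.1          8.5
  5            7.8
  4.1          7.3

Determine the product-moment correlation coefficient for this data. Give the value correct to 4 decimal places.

n = 4, Σx = 14.6, Σy = 32.6, Σx² = 62.38, Σy² = 267.38, Σxy = 117.88
nΣxy − ΣxΣy = 471.52 − 475.96 = -4.44
nΣx² − (Σx)² = 249.52 − 213.16 = 36.36; nΣy² − (Σy)² = 1069.52 − 1062.76 = 6.76
r = -4.44 / √(36.36 × 6.76) = -4.44 / 15.6778 ≈ -0.2832

-0.2832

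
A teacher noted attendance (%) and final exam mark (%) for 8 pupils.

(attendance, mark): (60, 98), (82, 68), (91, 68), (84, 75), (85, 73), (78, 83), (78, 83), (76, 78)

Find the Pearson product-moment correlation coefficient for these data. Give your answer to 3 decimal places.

-0.926

n = 8, Σx = 634, Σy = 626, Σx² = 50830, Σy² = 49668, Σxy = 49025
nΣxy − ΣxΣy = 392200 − 396884 = -4684
nΣx² − (Σx)² = 406640 − 401956 = 4684; nΣy² − (Σy)² = 397344 − 391876 = 5468
r = -4684 / √(4684 × 5468) = -4684 / 5060.8410 ≈ -0.926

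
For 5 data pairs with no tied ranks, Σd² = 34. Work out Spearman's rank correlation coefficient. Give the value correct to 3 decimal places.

-0.700

ρ = 1 − 6Σd² / [n(n²−1)] = 1 − 6×34 / (5×24)
  = 1 − 204/120 = 1 − 1.7000 ≈ -0.700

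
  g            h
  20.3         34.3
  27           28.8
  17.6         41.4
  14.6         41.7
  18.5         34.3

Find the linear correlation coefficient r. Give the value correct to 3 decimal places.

n = 5, Σg = 98, Σh = 180.5, Σg² = 2006.26, Σh² = 6635.27, Σgh = 3445.9
nΣgh − ΣgΣh = 17229.5 − 17689 = -459.5
nΣg² − (Σg)² = 10031.3 − 9604 = 427.3; nΣh² − (Σh)² = 33176.35 − 32580.25 = 596.1
r = -459.5 / √(427.3 × 596.1) = -459.5 / 504.6915 ≈ -0.910

-0.910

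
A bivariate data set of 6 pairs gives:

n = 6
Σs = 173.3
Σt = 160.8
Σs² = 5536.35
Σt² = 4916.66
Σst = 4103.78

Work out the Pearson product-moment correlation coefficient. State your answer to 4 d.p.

-0.9523

r = (nΣst − ΣsΣt) / √[(nΣs² − (Σs)²)(nΣt² − (Σt)²)]
Numerator: 6×4103.78 − 173.3×160.8 = -3243.96
Denominator: √[(33218.1 − 30032.89)(29499.96 − 25856.64)] = √[3185.21 × 3643.32] = 3406.5730
r = -3243.96 / 3406.5730 ≈ -0.9523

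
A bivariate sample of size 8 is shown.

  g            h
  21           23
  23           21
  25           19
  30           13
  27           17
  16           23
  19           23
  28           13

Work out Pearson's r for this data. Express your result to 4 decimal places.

n = 8, Σg = 189, Σh = 152, Σg² = 4625, Σh² = 3016, Σgh = 3459
nΣgh − ΣgΣh = 27672 − 28728 = -1056
nΣg² − (Σg)² = 37000 − 35721 = 1279; nΣh² − (Σh)² = 24128 − 23104 = 1024
r = -1056 / √(1279 × 1024) = -1056 / 1144.4195 ≈ -0.9227

-0.9227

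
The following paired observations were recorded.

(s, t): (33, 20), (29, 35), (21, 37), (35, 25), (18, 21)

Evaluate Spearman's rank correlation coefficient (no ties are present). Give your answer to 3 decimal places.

-0.200

Rank s: 4, 3, 2, 5, 1
Rank t: 1, 4, 5, 3, 2
d = rank(s) − rank(t): 3, -1, -3, 2, -1; Σd² = 24
ρ = 1 − 6Σd² / [n(n²−1)] = 1 − 6×24 / (5×24) = 1 − 144/120 ≈ -0.200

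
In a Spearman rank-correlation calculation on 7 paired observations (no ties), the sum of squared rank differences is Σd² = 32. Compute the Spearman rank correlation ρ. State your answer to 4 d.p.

ρ = 1 − 6Σd² / [n(n²−1)] = 1 − 6×32 / (7×48)
  = 1 − 192/336 = 1 − 0.57143 ≈ 0.4286

0.4286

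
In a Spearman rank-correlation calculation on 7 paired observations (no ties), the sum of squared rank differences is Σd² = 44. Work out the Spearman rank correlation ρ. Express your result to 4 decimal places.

0.2143

ρ = 1 − 6Σd² / [n(n²−1)] = 1 − 6×44 / (7×48)
  = 1 − 264/336 = 1 − 0.78571 ≈ 0.2143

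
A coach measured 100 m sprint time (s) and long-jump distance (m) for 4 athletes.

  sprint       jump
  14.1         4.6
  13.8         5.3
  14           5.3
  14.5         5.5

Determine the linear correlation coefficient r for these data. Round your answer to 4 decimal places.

n = 4, Σx = 56.4, Σy = 20.7, Σx² = 795.5, Σy² = 107.59, Σxy = 291.95
nΣxy − ΣxΣy = 1167.8 − 1167.48 = 0.32
nΣx² − (Σx)² = 3182 − 3180.96 = 1.04; nΣy² − (Σy)² = 430.36 − 428.49 = 1.87
r = 0.32 / √(1.04 × 1.87) = 0.32 / 1.3946 ≈ 0.2295

0.2295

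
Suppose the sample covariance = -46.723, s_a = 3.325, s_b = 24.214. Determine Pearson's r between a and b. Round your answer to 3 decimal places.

-0.580

r = Cov(a,b) / (s_a · s_b) = -46.723 / (3.325 × 24.214)
  = -46.723 / 80.5115 ≈ -0.580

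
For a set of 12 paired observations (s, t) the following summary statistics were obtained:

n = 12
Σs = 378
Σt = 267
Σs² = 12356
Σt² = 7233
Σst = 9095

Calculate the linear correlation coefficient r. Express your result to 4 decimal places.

0.8986

r = (nΣst − ΣsΣt) / √[(nΣs² − (Σs)²)(nΣt² − (Σt)²)]
Numerator: 12×9095 − 378×267 = 8214
Denominator: √[(148272 − 142884)(86796 − 71289)] = √[5388 × 15507] = 9140.6628
r = 8214 / 9140.6628 ≈ 0.8986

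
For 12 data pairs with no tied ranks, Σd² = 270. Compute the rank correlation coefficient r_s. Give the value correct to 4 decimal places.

ρ = 1 − 6Σd² / [n(n²−1)] = 1 − 6×270 / (12×143)
  = 1 − 1620/1716 = 1 − 0.94406 ≈ 0.0559

0.0559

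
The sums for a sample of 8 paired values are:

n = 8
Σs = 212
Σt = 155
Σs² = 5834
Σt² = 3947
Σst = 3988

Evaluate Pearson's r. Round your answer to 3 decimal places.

r = (nΣst − ΣsΣt) / √[(nΣs² − (Σs)²)(nΣt² − (Σt)²)]
Numerator: 8×3988 − 212×155 = -956
Denominator: √[(46672 − 44944)(31576 − 24025)] = √[1728 × 7551] = 3612.2193
r = -956 / 3612.2193 ≈ -0.265

-0.265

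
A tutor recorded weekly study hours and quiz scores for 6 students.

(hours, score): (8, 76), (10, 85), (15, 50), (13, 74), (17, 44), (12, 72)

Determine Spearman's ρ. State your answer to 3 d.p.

-0.886

Rank hours: 1, 2, 5, 4, 6, 3
Rank score: 5, 6, 2, 4, 1, 3
d = rank(hours) − rank(score): -4, -4, 3, 0, 5, 0; Σd² = 66
ρ = 1 − 6Σd² / [n(n²−1)] = 1 − 6×66 / (6×35) = 1 − 396/210 ≈ -0.886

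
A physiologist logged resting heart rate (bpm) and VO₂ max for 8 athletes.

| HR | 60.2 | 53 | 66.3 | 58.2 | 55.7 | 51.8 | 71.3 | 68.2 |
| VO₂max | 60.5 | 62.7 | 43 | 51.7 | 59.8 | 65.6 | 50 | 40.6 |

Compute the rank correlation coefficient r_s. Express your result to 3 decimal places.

-0.857

Rank HR: 5, 2, 6, 4, 3, 1, 8, 7
Rank VO₂max: 6, 7, 2, 4, 5, 8, 3, 1
d = rank(HR) − rank(VO₂max): -1, -5, 4, 0, -2, -7, 5, 6; Σd² = 156
ρ = 1 − 6Σd² / [n(n²−1)] = 1 − 6×156 / (8×63) = 1 − 936/504 ≈ -0.857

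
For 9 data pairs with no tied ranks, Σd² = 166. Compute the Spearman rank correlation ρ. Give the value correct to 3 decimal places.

-0.383

ρ = 1 − 6Σd² / [n(n²−1)] = 1 − 6×166 / (9×80)
  = 1 − 996/720 = 1 − 1.3833 ≈ -0.383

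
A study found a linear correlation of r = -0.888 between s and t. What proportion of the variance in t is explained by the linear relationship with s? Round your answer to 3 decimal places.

r² = (-0.888)² = 0.789

0.789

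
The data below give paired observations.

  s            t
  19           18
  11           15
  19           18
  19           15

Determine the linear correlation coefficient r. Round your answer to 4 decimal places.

0.5774

n = 4, Σs = 68, Σt = 66, Σs² = 1204, Σt² = 1098, Σst = 1134
nΣst − ΣsΣt = 4536 − 4488 = 48
nΣs² − (Σs)² = 4816 − 4624 = 192; nΣt² − (Σt)² = 4392 − 4356 = 36
r = 48 / √(192 × 36) = 48 / 83.1384 ≈ 0.5774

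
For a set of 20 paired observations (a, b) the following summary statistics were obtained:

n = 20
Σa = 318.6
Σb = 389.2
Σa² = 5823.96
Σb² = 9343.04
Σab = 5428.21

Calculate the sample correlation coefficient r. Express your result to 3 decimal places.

-0.671

r = (nΣab − ΣaΣb) / √[(nΣa² − (Σa)²)(nΣb² − (Σb)²)]
Numerator: 20×5428.21 − 318.6×389.2 = -15434.92
Denominator: √[(116479.2 − 101505.96)(186860.8 − 151476.64)] = √[14973.24 × 35384.16] = 23017.7219
r = -15434.92 / 23017.7219 ≈ -0.671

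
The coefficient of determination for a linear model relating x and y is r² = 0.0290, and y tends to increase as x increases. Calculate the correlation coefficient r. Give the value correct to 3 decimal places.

0.170

|r| = √0.0290 = 0.170
The association is positive, so r = 0.170.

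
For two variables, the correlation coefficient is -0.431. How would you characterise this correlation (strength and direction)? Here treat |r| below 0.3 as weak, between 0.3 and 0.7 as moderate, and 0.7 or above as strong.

moderate negative

r = -0.431 < 0 so the relationship is negative.
|r| = 0.431, which falls in the moderate range.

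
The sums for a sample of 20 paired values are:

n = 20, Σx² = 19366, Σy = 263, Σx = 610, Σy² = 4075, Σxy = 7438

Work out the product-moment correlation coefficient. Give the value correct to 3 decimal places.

r = (nΣxy − ΣxΣy) / √[(nΣx² − (Σx)²)(nΣy² − (Σy)²)]
Numerator: 20×7438 − 610×263 = -11670
Denominator: √[(387320 − 372100)(81500 − 69169)] = √[15220 × 12331] = 13699.5555
r = -11670 / 13699.5555 ≈ -0.852

-0.852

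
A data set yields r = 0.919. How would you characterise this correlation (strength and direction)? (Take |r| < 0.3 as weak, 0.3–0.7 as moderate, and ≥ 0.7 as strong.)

strong positive

r = 0.919 > 0 so the relationship is positive.
|r| = 0.919, which falls in the strong range.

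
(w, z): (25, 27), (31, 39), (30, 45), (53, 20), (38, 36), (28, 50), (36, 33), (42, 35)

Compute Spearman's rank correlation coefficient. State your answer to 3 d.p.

-0.429

Rank w: 1, 4, 3, 8, 6, 2, 5, 7
Rank z: 2, 6, 7, 1, 5, 8, 3, 4
d = rank(w) − rank(z): -1, -2, -4, 7, 1, -6, 2, 3; Σd² = 120
ρ = 1 − 6Σd² / [n(n²−1)] = 1 − 6×120 / (8×63) = 1 − 720/504 ≈ -0.429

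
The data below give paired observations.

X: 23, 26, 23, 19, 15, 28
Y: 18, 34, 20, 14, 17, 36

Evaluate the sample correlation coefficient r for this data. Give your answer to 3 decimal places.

n = 6, ΣX = 134, ΣY = 139, ΣX² = 3104, ΣY² = 3661, ΣXY = 3287
nΣXY − ΣXΣY = 19722 − 18626 = 1096
nΣX² − (ΣX)² = 18624 − 17956 = 668; nΣY² − (ΣY)² = 21966 − 19321 = 2645
r = 1096 / √(668 × 2645) = 1096 / 1329.2329 ≈ 0.825

0.825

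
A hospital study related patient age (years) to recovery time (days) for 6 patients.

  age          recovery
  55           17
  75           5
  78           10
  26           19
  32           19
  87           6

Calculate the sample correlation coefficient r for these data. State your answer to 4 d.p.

-0.9203

n = 6, Σx = 353, Σy = 76, Σx² = 24003, Σy² = 1172, Σxy = 3714
nΣxy − ΣxΣy = 22284 − 26828 = -4544
nΣx² − (Σx)² = 144018 − 124609 = 19409; nΣy² − (Σy)² = 7032 − 5776 = 1256
r = -4544 / √(19409 × 1256) = -4544 / 4937.3783 ≈ -0.9203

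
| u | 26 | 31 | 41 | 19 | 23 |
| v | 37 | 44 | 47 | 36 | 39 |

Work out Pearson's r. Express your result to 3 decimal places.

0.936

n = 5, Σu = 140, Σv = 203, Σu² = 4208, Σv² = 8331, Σuv = 5834
nΣuv − ΣuΣv = 29170 − 28420 = 750
nΣu² − (Σu)² = 21040 − 19600 = 1440; nΣv² − (Σv)² = 41655 − 41209 = 446
r = 750 / √(1440 × 446) = 750 / 801.3988 ≈ 0.936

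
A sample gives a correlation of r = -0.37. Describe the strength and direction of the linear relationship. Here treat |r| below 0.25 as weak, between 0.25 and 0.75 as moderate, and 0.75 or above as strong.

moderate negative

r = -0.37 < 0 so the relationship is negative.
|r| = 0.37, which falls in the moderate range.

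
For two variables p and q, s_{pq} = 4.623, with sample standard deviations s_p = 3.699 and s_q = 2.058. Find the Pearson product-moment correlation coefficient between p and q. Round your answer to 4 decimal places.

r = Cov(p,q) / (s_p · s_q) = 4.623 / (3.699 × 2.058)
  = 4.623 / 7.6125 ≈ 0.6073

0.6073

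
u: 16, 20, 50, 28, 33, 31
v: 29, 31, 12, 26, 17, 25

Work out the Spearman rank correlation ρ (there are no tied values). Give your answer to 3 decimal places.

Rank u: 1, 2, 6, 3, 5, 4
Rank v: 5, 6, 1, 4, 2, 3
d = rank(u) − rank(v): -4, -4, 5, -1, 3, 1; Σd² = 68
ρ = 1 − 6Σd² / [n(n²−1)] = 1 − 6×68 / (6×35) = 1 − 408/210 ≈ -0.943

-0.943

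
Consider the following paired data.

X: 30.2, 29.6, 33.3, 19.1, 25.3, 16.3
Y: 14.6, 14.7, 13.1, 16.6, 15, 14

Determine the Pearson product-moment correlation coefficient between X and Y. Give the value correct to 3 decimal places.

-0.480

n = 6, ΣX = 153.8, ΣY = 88, ΣX² = 4167.68, ΣY² = 1297.42, ΣXY = 2237.03
nΣXY − ΣXΣY = 13422.18 − 13534.4 = -112.22
nΣX² − (ΣX)² = 25006.08 − 23654.44 = 1351.64; nΣY² − (ΣY)² = 7784.52 − 7744 = 40.52
r = -112.22 / √(1351.64 × 40.52) = -112.22 / 234.0266 ≈ -0.480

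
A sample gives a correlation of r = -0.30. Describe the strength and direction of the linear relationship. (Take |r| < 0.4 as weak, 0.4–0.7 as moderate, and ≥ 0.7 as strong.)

weak negative

r = -0.30 < 0 so the relationship is negative.
|r| = 0.30, which falls in the weak range.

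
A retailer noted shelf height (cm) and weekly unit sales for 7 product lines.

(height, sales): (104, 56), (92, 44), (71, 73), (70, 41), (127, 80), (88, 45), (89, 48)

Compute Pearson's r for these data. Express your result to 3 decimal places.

n = 7, Σx = 641, Σy = 387, Σx² = 61015, Σy² = 22811, Σxy = 36317
nΣxy − ΣxΣy = 254219 − 248067 = 6152
nΣx² − (Σx)² = 427105 − 410881 = 16224; nΣy² − (Σy)² = 159677 − 149769 = 9908
r = 6152 / √(16224 × 9908) = 6152 / 12678.6195 ≈ 0.485

0.485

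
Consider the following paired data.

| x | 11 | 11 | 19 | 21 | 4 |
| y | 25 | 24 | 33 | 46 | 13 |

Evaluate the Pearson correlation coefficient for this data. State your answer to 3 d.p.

0.960

n = 5, Σx = 66, Σy = 141, Σx² = 1060, Σy² = 4575, Σxy = 2184
nΣxy − ΣxΣy = 10920 − 9306 = 1614
nΣx² − (Σx)² = 5300 − 4356 = 944; nΣy² − (Σy)² = 22875 − 19881 = 2994
r = 1614 / √(944 × 2994) = 1614 / 1681.1710 ≈ 0.960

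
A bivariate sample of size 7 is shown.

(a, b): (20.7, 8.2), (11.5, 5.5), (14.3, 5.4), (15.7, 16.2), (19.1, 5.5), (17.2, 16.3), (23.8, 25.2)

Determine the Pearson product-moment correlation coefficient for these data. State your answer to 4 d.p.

n = 7, Σa = 122.3, Σb = 82.3, Σa² = 2238.81, Σb² = 1320.07, Σab = 1549.72
nΣab − ΣaΣb = 10848.04 − 10065.29 = 782.75
nΣa² − (Σa)² = 15671.67 − 14957.29 = 714.38; nΣb² − (Σb)² = 9240.49 − 6773.29 = 2467.2
r = 782.75 / √(714.38 × 2467.2) = 782.75 / 1327.5987 ≈ 0.5896

0.5896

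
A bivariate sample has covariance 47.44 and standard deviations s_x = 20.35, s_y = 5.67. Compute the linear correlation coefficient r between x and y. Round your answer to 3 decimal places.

r = Cov(x,y) / (s_x · s_y) = 47.44 / (20.35 × 5.67)
  = 47.44 / 115.3845 ≈ 0.411

0.411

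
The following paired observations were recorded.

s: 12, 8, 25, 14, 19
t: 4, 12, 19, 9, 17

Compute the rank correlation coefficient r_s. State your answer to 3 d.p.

0.700

Rank s: 2, 1, 5, 3, 4
Rank t: 1, 3, 5, 2, 4
d = rank(s) − rank(t): 1, -2, 0, 1, 0; Σd² = 6
ρ = 1 − 6Σd² / [n(n²−1)] = 1 − 6×6 / (5×24) = 1 − 36/120 ≈ 0.700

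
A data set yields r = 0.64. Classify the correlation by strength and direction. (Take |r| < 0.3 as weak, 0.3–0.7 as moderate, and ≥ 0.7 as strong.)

r = 0.64 > 0 so the relationship is positive.
|r| = 0.64, which falls in the moderate range.

moderate positive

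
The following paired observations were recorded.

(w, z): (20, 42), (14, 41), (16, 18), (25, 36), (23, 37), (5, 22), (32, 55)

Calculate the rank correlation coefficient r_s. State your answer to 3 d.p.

0.500

Rank w: 4, 2, 3, 6, 5, 1, 7
Rank z: 6, 5, 1, 3, 4, 2, 7
d = rank(w) − rank(z): -2, -3, 2, 3, 1, -1, 0; Σd² = 28
ρ = 1 − 6Σd² / [n(n²−1)] = 1 − 6×28 / (7×48) = 1 − 168/336 ≈ 0.500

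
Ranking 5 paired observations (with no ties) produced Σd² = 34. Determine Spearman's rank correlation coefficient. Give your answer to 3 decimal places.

-0.700

ρ = 1 − 6Σd² / [n(n²−1)] = 1 − 6×34 / (5×24)
  = 1 − 204/120 = 1 − 1.7000 ≈ -0.700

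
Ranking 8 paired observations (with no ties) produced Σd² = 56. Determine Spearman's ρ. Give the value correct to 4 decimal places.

ρ = 1 − 6Σd² / [n(n²−1)] = 1 − 6×56 / (8×63)
  = 1 − 336/504 = 1 − 0.66667 ≈ 0.3333

0.3333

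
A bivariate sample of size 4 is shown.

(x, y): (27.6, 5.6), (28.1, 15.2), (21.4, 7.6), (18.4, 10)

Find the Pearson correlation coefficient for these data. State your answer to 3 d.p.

0.195

n = 4, Σx = 95.5, Σy = 38.4, Σx² = 2347.89, Σy² = 420.16, Σxy = 928.32
nΣxy − ΣxΣy = 3713.28 − 3667.2 = 46.08
nΣx² − (Σx)² = 9391.56 − 9120.25 = 271.31; nΣy² − (Σy)² = 1680.64 − 1474.56 = 206.08
r = 46.08 / √(271.31 × 206.08) = 46.08 / 236.4563 ≈ 0.195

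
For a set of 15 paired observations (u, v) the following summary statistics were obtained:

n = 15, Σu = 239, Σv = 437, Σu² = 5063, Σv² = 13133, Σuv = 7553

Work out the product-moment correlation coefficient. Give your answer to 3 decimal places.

r = (nΣuv − ΣuΣv) / √[(nΣu² − (Σu)²)(nΣv² − (Σv)²)]
Numerator: 15×7553 − 239×437 = 8852
Denominator: √[(75945 − 57121)(196995 − 190969)] = √[18824 × 6026] = 10650.5129
r = 8852 / 10650.5129 ≈ 0.831

0.831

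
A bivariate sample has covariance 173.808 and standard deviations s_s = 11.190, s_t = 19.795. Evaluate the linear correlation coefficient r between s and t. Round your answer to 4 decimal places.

0.7847

r = Cov(s,t) / (s_s · s_t) = 173.808 / (11.190 × 19.795)
  = 173.808 / 221.5061 ≈ 0.7847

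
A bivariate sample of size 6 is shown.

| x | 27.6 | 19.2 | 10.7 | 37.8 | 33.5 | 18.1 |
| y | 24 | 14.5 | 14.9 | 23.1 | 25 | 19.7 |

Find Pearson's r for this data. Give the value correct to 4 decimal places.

n = 6, Σx = 146.9, Σy = 121.2, Σx² = 4123.59, Σy² = 2554.96, Σxy = 3167.48
nΣxy − ΣxΣy = 19004.88 − 17804.28 = 1200.6
nΣx² − (Σx)² = 24741.54 − 21579.61 = 3161.93; nΣy² − (Σy)² = 15329.76 − 14689.44 = 640.32
r = 1200.6 / √(3161.93 × 640.32) = 1200.6 / 1422.9009 ≈ 0.8438

0.8438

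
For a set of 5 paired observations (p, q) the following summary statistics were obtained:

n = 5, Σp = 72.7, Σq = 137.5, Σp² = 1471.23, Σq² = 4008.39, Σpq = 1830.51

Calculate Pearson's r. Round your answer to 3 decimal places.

r = (nΣpq − ΣpΣq) / √[(nΣp² − (Σp)²)(nΣq² − (Σq)²)]
Numerator: 5×1830.51 − 72.7×137.5 = -843.7
Denominator: √[(7356.15 − 5285.29)(20041.95 − 18906.25)] = √[2070.86 × 1135.7] = 1533.5826
r = -843.7 / 1533.5826 ≈ -0.550

-0.550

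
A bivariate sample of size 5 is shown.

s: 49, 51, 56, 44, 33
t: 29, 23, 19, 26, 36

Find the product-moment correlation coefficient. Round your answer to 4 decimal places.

n = 5, Σs = 233, Σt = 133, Σs² = 11163, Σt² = 3703, Σst = 5990
nΣst − ΣsΣt = 29950 − 30989 = -1039
nΣs² − (Σs)² = 55815 − 54289 = 1526; nΣt² − (Σt)² = 18515 − 17689 = 826
r = -1039 / √(1526 × 826) = -1039 / 1122.7092 ≈ -0.9254

-0.9254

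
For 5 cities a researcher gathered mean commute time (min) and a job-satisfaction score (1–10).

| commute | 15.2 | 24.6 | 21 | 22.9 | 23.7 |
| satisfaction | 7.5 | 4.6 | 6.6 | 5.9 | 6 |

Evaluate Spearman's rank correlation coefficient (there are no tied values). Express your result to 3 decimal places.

Rank commute: 1, 5, 2, 3, 4
Rank satisfaction: 5, 1, 4, 2, 3
d = rank(commute) − rank(satisfaction): -4, 4, -2, 1, 1; Σd² = 38
ρ = 1 − 6Σd² / [n(n²−1)] = 1 − 6×38 / (5×24) = 1 − 228/120 ≈ -0.900

-0.900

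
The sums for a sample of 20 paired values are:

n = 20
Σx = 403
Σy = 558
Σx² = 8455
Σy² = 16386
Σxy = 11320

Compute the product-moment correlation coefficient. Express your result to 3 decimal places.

0.146

r = (nΣxy − ΣxΣy) / √[(nΣx² − (Σx)²)(nΣy² − (Σy)²)]
Numerator: 20×11320 − 403×558 = 1526
Denominator: √[(169100 − 162409)(327720 − 311364)] = √[6691 × 16356] = 10461.2617
r = 1526 / 10461.2617 ≈ 0.146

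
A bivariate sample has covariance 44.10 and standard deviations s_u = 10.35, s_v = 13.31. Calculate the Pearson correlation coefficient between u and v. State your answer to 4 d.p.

r = Cov(u,v) / (s_u · s_v) = 44.10 / (10.35 × 13.31)
  = 44.10 / 137.7585 ≈ 0.3201

0.3201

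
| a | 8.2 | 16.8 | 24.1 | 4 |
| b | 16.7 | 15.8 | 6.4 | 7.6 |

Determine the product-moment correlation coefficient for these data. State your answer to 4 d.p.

n = 4, Σa = 53.1, Σb = 46.5, Σa² = 946.29, Σb² = 627.25, Σab = 587.02
nΣab − ΣaΣb = 2348.08 − 2469.15 = -121.07
nΣa² − (Σa)² = 3785.16 − 2819.61 = 965.55; nΣb² − (Σb)² = 2509 − 2162.25 = 346.75
r = -121.07 / √(965.55 × 346.75) = -121.07 / 578.6229 ≈ -0.2092

-0.2092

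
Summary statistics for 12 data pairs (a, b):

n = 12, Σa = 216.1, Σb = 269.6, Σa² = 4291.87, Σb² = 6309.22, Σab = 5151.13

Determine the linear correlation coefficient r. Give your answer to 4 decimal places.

0.9319

r = (nΣab − ΣaΣb) / √[(nΣa² − (Σa)²)(nΣb² − (Σb)²)]
Numerator: 12×5151.13 − 216.1×269.6 = 3553
Denominator: √[(51502.44 − 46699.21)(75710.64 − 72684.16)] = √[4803.23 × 3026.48] = 3812.7260
r = 3553 / 3812.7260 ≈ 0.9319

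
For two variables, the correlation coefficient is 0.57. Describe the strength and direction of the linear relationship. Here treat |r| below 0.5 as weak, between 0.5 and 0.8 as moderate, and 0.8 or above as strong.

r = 0.57 > 0 so the relationship is positive.
|r| = 0.57, which falls in the moderate range.

moderate positive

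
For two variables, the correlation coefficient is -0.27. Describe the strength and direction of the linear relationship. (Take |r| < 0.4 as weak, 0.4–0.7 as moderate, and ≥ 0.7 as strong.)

weak negative

r = -0.27 < 0 so the relationship is negative.
|r| = 0.27, which falls in the weak range.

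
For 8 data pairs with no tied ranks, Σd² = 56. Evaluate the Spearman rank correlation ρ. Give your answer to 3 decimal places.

0.333

ρ = 1 − 6Σd² / [n(n²−1)] = 1 − 6×56 / (8×63)
  = 1 − 336/504 = 1 − 0.6667 ≈ 0.333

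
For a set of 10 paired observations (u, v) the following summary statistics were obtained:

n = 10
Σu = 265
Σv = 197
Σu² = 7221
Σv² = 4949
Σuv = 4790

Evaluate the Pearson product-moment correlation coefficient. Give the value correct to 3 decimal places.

r = (nΣuv − ΣuΣv) / √[(nΣu² − (Σu)²)(nΣv² − (Σv)²)]
Numerator: 10×4790 − 265×197 = -4305
Denominator: √[(72210 − 70225)(49490 − 38809)] = √[1985 × 10681] = 4604.5396
r = -4305 / 4604.5396 ≈ -0.935

-0.935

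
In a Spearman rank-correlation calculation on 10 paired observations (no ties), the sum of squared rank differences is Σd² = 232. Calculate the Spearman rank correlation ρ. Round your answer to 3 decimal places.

ρ = 1 − 6Σd² / [n(n²−1)] = 1 − 6×232 / (10×99)
  = 1 − 1392/990 = 1 − 1.4061 ≈ -0.406

-0.406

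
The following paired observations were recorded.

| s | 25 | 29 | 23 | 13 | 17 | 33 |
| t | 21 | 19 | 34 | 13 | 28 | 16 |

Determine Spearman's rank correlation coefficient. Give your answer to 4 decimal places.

Rank s: 4, 5, 3, 1, 2, 6
Rank t: 4, 3, 6, 1, 5, 2
d = rank(s) − rank(t): 0, 2, -3, 0, -3, 4; Σd² = 38
ρ = 1 − 6Σd² / [n(n²−1)] = 1 − 6×38 / (6×35) = 1 − 228/210 ≈ -0.0857

-0.0857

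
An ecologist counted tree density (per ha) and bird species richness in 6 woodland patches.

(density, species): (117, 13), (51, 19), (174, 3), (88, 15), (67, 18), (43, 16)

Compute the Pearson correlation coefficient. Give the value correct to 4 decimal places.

n = 6, Σx = 540, Σy = 84, Σx² = 60648, Σy² = 1344, Σxy = 6226
nΣxy − ΣxΣy = 37356 − 45360 = -8004
nΣx² − (Σx)² = 363888 − 291600 = 72288; nΣy² − (Σy)² = 8064 − 7056 = 1008
r = -8004 / √(72288 × 1008) = -8004 / 8536.1762 ≈ -0.9377

-0.9377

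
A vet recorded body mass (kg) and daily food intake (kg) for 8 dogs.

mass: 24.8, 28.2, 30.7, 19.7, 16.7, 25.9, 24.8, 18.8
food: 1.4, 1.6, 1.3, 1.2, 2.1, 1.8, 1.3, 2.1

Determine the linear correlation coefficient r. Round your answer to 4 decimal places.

n = 8, Σx = 189.6, Σy = 12.8, Σx² = 4659.04, Σy² = 21.4, Σxy = 296.8
nΣxy − ΣxΣy = 2374.4 − 2426.88 = -52.48
nΣx² − (Σx)² = 37272.32 − 35948.16 = 1324.16; nΣy² − (Σy)² = 171.2 − 163.84 = 7.36
r = -52.48 / √(1324.16 × 7.36) = -52.48 / 98.7209 ≈ -0.5316

-0.5316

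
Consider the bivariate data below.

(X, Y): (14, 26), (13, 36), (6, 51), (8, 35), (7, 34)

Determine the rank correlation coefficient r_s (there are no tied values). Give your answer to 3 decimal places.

Rank X: 5, 4, 1, 3, 2
Rank Y: 1, 4, 5, 3, 2
d = rank(X) − rank(Y): 4, 0, -4, 0, 0; Σd² = 32
ρ = 1 − 6Σd² / [n(n²−1)] = 1 − 6×32 / (5×24) = 1 − 192/120 ≈ -0.600

-0.600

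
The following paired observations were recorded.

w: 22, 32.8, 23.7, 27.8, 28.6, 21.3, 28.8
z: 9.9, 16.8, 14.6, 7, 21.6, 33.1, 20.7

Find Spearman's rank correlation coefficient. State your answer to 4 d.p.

0.0000

Rank w: 2, 7, 3, 4, 5, 1, 6
Rank z: 2, 4, 3, 1, 6, 7, 5
d = rank(w) − rank(z): 0, 3, 0, 3, -1, -6, 1; Σd² = 56
ρ = 1 − 6Σd² / [n(n²−1)] = 1 − 6×56 / (7×48) = 1 − 336/336 ≈ 0.0000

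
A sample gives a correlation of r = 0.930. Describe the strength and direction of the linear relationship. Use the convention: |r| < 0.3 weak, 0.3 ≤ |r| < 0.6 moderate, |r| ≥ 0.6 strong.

r = 0.930 > 0 so the relationship is positive.
|r| = 0.930, which falls in the strong range.

strong positive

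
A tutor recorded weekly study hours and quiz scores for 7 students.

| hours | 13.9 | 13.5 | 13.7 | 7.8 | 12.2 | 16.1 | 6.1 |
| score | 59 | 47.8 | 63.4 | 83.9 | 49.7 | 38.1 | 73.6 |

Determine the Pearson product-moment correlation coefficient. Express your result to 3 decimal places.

-0.840

n = 7, Σx = 83.3, Σy = 415.5, Σx² = 1069.25, Σy² = 26163.27, Σxy = 4657.11
nΣxy − ΣxΣy = 32599.77 − 34611.15 = -2011.38
nΣx² − (Σx)² = 7484.75 − 6938.89 = 545.86; nΣy² − (Σy)² = 183142.89 − 172640.25 = 10502.64
r = -2011.38 / √(545.86 × 10502.64) = -2011.38 / 2394.3624 ≈ -0.840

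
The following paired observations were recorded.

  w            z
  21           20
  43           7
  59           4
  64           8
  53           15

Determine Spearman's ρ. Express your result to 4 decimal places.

Rank w: 1, 2, 4, 5, 3
Rank z: 5, 2, 1, 3, 4
d = rank(w) − rank(z): -4, 0, 3, 2, -1; Σd² = 30
ρ = 1 − 6Σd² / [n(n²−1)] = 1 − 6×30 / (5×24) = 1 − 180/120 ≈ -0.5000

-0.5000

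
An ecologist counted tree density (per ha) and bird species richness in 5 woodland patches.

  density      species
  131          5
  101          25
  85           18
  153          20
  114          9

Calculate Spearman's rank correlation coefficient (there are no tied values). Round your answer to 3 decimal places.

Rank density: 4, 2, 1, 5, 3
Rank species: 1, 5, 3, 4, 2
d = rank(density) − rank(species): 3, -3, -2, 1, 1; Σd² = 24
ρ = 1 − 6Σd² / [n(n²−1)] = 1 − 6×24 / (5×24) = 1 − 144/120 ≈ -0.200

-0.200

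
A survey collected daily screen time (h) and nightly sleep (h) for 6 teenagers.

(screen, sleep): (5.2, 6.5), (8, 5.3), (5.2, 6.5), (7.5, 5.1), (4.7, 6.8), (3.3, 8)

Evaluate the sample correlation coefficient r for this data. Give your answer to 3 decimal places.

-0.978

n = 6, Σx = 33.9, Σy = 38.2, Σx² = 207.31, Σy² = 248.84, Σxy = 206.61
nΣxy − ΣxΣy = 1239.66 − 1294.98 = -55.32
nΣx² − (Σx)² = 1243.86 − 1149.21 = 94.65; nΣy² − (Σy)² = 1493.04 − 1459.24 = 33.8
r = -55.32 / √(94.65 × 33.8) = -55.32 / 56.5612 ≈ -0.978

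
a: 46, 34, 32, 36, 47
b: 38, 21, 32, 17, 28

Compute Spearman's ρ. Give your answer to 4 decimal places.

0.1000

Rank a: 4, 2, 1, 3, 5
Rank b: 5, 2, 4, 1, 3
d = rank(a) − rank(b): -1, 0, -3, 2, 2; Σd² = 18
ρ = 1 − 6Σd² / [n(n²−1)] = 1 − 6×18 / (5×24) = 1 − 108/120 ≈ 0.1000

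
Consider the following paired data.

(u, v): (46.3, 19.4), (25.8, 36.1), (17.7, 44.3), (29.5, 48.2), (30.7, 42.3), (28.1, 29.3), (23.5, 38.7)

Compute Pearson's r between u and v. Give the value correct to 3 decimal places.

n = 7, Σu = 201.6, Σv = 258.3, Σu² = 6277.22, Σv² = 10110.77, Σuv = 7067
nΣuv − ΣuΣv = 49469 − 52073.28 = -2604.28
nΣu² − (Σu)² = 43940.54 − 40642.56 = 3297.98; nΣv² − (Σv)² = 70775.39 − 66718.89 = 4056.5
r = -2604.28 / √(3297.98 × 4056.5) = -2604.28 / 3657.6298 ≈ -0.712

-0.712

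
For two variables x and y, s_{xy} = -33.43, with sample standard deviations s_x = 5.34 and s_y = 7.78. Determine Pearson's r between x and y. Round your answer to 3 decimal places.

r = Cov(x,y) / (s_x · s_y) = -33.43 / (5.34 × 7.78)
  = -33.43 / 41.5452 ≈ -0.805

-0.805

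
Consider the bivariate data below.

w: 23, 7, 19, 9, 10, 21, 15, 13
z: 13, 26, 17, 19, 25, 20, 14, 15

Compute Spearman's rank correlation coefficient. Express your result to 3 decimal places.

Rank w: 8, 1, 6, 2, 3, 7, 5, 4
Rank z: 1, 8, 4, 5, 7, 6, 2, 3
d = rank(w) − rank(z): 7, -7, 2, -3, -4, 1, 3, 1; Σd² = 138
ρ = 1 − 6Σd² / [n(n²−1)] = 1 − 6×138 / (8×63) = 1 − 828/504 ≈ -0.643

-0.643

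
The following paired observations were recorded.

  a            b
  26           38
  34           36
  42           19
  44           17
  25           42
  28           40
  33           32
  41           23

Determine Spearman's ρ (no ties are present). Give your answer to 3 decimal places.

-0.952

Rank a: 2, 5, 7, 8, 1, 3, 4, 6
Rank b: 6, 5, 2, 1, 8, 7, 4, 3
d = rank(a) − rank(b): -4, 0, 5, 7, -7, -4, 0, 3; Σd² = 164
ρ = 1 − 6Σd² / [n(n²−1)] = 1 − 6×164 / (8×63) = 1 − 984/504 ≈ -0.952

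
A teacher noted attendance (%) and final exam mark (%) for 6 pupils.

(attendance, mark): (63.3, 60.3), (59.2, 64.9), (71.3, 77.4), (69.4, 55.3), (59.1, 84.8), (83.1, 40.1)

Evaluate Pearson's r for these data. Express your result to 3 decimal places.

-0.692

n = 6, Σx = 405.4, Σy = 382.8, Σx² = 27810, Σy² = 25696, Σxy = 25359.5
nΣxy − ΣxΣy = 152157 − 155187.12 = -3030.12
nΣx² − (Σx)² = 166860 − 164349.16 = 2510.84; nΣy² − (Σy)² = 154176 − 146535.84 = 7640.16
r = -3030.12 / √(2510.84 × 7640.16) = -3030.12 / 4379.8652 ≈ -0.692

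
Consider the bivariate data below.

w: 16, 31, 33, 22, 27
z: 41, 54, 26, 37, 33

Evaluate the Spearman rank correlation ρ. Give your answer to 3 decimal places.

Rank w: 1, 4, 5, 2, 3
Rank z: 4, 5, 1, 3, 2
d = rank(w) − rank(z): -3, -1, 4, -1, 1; Σd² = 28
ρ = 1 − 6Σd² / [n(n²−1)] = 1 − 6×28 / (5×24) = 1 − 168/120 ≈ -0.400

-0.400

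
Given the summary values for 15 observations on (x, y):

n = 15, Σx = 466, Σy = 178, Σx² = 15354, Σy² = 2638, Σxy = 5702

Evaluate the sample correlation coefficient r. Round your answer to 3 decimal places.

r = (nΣxy − ΣxΣy) / √[(nΣx² − (Σx)²)(nΣy² − (Σy)²)]
Numerator: 15×5702 − 466×178 = 2582
Denominator: √[(230310 − 217156)(39570 − 31684)] = √[13154 × 7886] = 10184.9126
r = 2582 / 10184.9126 ≈ 0.254

0.254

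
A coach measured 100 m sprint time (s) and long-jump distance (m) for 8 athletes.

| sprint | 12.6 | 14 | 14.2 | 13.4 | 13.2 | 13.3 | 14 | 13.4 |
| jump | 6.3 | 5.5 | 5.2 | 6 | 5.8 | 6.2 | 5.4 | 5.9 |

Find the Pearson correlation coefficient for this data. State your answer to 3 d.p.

n = 8, Σx = 108.1, Σy = 46.3, Σx² = 1462.65, Σy² = 269.03, Σxy = 624.3
nΣxy − ΣxΣy = 4994.4 − 5005.03 = -10.63
nΣx² − (Σx)² = 11701.2 − 11685.61 = 15.59; nΣy² − (Σy)² = 2152.24 − 2143.69 = 8.55
r = -10.63 / √(15.59 × 8.55) = -10.63 / 11.5453 ≈ -0.921

-0.921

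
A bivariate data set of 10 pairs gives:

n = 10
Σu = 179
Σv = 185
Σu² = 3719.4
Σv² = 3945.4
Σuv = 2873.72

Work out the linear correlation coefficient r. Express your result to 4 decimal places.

-0.8434

r = (nΣuv − ΣuΣv) / √[(nΣu² − (Σu)²)(nΣv² − (Σv)²)]
Numerator: 10×2873.72 − 179×185 = -4377.8
Denominator: √[(37194 − 32041)(39454 − 34225)] = √[5153 × 5229] = 5190.8609
r = -4377.8 / 5190.8609 ≈ -0.8434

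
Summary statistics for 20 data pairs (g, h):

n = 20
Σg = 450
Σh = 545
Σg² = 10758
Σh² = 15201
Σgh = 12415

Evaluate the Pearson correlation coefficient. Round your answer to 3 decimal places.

0.324

r = (nΣgh − ΣgΣh) / √[(nΣg² − (Σg)²)(nΣh² − (Σh)²)]
Numerator: 20×12415 − 450×545 = 3050
Denominator: √[(215160 − 202500)(304020 − 297025)] = √[12660 × 6995] = 9410.4569
r = 3050 / 9410.4569 ≈ 0.324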